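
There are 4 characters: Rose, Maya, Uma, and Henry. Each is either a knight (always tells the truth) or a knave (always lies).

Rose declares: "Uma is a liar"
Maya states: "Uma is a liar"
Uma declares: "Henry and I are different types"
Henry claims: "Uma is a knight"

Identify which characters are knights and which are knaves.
Rose is a knight.
Maya is a knight.
Uma is a knave.
Henry is a knave.

Verification:
- Rose (knight) says "Uma is a liar" - this is TRUE because Uma is a knave.
- Maya (knight) says "Uma is a liar" - this is TRUE because Uma is a knave.
- Uma (knave) says "Henry and I are different types" - this is FALSE (a lie) because Uma is a knave and Henry is a knave.
- Henry (knave) says "Uma is a knight" - this is FALSE (a lie) because Uma is a knave.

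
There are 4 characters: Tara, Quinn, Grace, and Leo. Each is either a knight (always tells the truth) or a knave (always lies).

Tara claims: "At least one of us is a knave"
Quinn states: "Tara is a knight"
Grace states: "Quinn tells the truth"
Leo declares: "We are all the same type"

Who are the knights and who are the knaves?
Tara is a knight.
Quinn is a knight.
Grace is a knight.
Leo is a knave.

Verification:
- Tara (knight) says "At least one of us is a knave" - this is TRUE because Leo is a knave.
- Quinn (knight) says "Tara is a knight" - this is TRUE because Tara is a knight.
- Grace (knight) says "Quinn tells the truth" - this is TRUE because Quinn is a knight.
- Leo (knave) says "We are all the same type" - this is FALSE (a lie) because Tara, Quinn, and Grace are knights and Leo is a knave.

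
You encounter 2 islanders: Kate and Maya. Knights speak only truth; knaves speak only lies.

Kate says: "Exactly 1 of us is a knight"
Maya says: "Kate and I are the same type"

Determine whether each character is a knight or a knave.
Kate is a knight.
Maya is a knave.

Verification:
- Kate (knight) says "Exactly 1 of us is a knight" - this is TRUE because there are 1 knights.
- Maya (knave) says "Kate and I are the same type" - this is FALSE (a lie) because Maya is a knave and Kate is a knight.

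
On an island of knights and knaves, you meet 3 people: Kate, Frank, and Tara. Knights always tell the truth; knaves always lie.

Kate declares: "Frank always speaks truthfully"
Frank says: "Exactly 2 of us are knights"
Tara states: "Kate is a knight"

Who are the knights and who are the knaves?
Kate is a knave.
Frank is a knave.
Tara is a knave.

Verification:
- Kate (knave) says "Frank always speaks truthfully" - this is FALSE (a lie) because Frank is a knave.
- Frank (knave) says "Exactly 2 of us are knights" - this is FALSE (a lie) because there are 0 knights.
- Tara (knave) says "Kate is a knight" - this is FALSE (a lie) because Kate is a knave.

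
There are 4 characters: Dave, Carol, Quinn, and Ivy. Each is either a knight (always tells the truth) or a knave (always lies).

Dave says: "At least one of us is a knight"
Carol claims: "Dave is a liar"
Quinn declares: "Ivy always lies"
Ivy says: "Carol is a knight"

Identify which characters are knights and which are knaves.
Dave is a knight.
Carol is a knave.
Quinn is a knight.
Ivy is a knave.

Verification:
- Dave (knight) says "At least one of us is a knight" - this is TRUE because Dave and Quinn are knights.
- Carol (knave) says "Dave is a liar" - this is FALSE (a lie) because Dave is a knight.
- Quinn (knight) says "Ivy always lies" - this is TRUE because Ivy is a knave.
- Ivy (knave) says "Carol is a knight" - this is FALSE (a lie) because Carol is a knave.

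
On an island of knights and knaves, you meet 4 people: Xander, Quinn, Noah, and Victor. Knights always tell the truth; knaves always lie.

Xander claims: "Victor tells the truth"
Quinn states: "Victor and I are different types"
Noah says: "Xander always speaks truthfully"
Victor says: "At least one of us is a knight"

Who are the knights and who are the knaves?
Xander is a knave.
Quinn is a knave.
Noah is a knave.
Victor is a knave.

Verification:
- Xander (knave) says "Victor tells the truth" - this is FALSE (a lie) because Victor is a knave.
- Quinn (knave) says "Victor and I are different types" - this is FALSE (a lie) because Quinn is a knave and Victor is a knave.
- Noah (knave) says "Xander always speaks truthfully" - this is FALSE (a lie) because Xander is a knave.
- Victor (knave) says "At least one of us is a knight" - this is FALSE (a lie) because no one is a knight.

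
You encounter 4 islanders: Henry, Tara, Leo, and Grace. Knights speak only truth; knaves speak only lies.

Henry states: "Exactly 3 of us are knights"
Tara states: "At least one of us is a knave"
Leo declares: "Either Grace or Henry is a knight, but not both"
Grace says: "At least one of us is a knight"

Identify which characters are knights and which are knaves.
Henry is a knight.
Tara is a knight.
Leo is a knave.
Grace is a knight.

Verification:
- Henry (knight) says "Exactly 3 of us are knights" - this is TRUE because there are 3 knights.
- Tara (knight) says "At least one of us is a knave" - this is TRUE because Leo is a knave.
- Leo (knave) says "Either Grace or Henry is a knight, but not both" - this is FALSE (a lie) because Grace is a knight and Henry is a knight.
- Grace (knight) says "At least one of us is a knight" - this is TRUE because Henry, Tara, and Grace are knights.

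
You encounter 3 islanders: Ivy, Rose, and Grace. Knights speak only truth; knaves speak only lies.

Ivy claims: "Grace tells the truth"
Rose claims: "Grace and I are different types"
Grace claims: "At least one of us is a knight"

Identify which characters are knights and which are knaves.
Ivy is a knave.
Rose is a knave.
Grace is a knave.

Verification:
- Ivy (knave) says "Grace tells the truth" - this is FALSE (a lie) because Grace is a knave.
- Rose (knave) says "Grace and I are different types" - this is FALSE (a lie) because Rose is a knave and Grace is a knave.
- Grace (knave) says "At least one of us is a knight" - this is FALSE (a lie) because no one is a knight.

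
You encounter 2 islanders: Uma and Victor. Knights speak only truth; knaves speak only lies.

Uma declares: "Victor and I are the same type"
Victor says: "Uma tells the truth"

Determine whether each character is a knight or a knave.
Uma is a knight.
Victor is a knight.

Verification:
- Uma (knight) says "Victor and I are the same type" - this is TRUE because Uma is a knight and Victor is a knight.
- Victor (knight) says "Uma tells the truth" - this is TRUE because Uma is a knight.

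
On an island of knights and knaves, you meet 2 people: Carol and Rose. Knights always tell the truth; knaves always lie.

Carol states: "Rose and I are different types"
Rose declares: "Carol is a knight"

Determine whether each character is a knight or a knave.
Carol is a knave.
Rose is a knave.

Verification:
- Carol (knave) says "Rose and I are different types" - this is FALSE (a lie) because Carol is a knave and Rose is a knave.
- Rose (knave) says "Carol is a knight" - this is FALSE (a lie) because Carol is a knave.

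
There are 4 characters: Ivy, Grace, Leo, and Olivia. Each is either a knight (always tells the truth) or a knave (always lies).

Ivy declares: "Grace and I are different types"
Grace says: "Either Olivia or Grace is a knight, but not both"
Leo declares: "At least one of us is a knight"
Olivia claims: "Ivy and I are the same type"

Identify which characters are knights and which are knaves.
Ivy is a knight.
Grace is a knave.
Leo is a knight.
Olivia is a knave.

Verification:
- Ivy (knight) says "Grace and I are different types" - this is TRUE because Ivy is a knight and Grace is a knave.
- Grace (knave) says "Either Olivia or Grace is a knight, but not both" - this is FALSE (a lie) because Olivia is a knave and Grace is a knave.
- Leo (knight) says "At least one of us is a knight" - this is TRUE because Ivy and Leo are knights.
- Olivia (knave) says "Ivy and I are the same type" - this is FALSE (a lie) because Olivia is a knave and Ivy is a knight.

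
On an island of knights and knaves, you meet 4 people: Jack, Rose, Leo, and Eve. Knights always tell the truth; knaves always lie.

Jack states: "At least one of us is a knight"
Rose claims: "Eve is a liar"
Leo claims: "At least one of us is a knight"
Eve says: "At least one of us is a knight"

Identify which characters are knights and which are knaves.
Jack is a knight.
Rose is a knave.
Leo is a knight.
Eve is a knight.

Verification:
- Jack (knight) says "At least one of us is a knight" - this is TRUE because Jack, Leo, and Eve are knights.
- Rose (knave) says "Eve is a liar" - this is FALSE (a lie) because Eve is a knight.
- Leo (knight) says "At least one of us is a knight" - this is TRUE because Jack, Leo, and Eve are knights.
- Eve (knight) says "At least one of us is a knight" - this is TRUE because Jack, Leo, and Eve are knights.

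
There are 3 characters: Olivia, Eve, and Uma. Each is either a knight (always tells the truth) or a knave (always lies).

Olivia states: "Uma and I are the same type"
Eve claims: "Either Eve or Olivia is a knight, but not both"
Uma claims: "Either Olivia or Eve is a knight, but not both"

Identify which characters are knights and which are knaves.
Olivia is a knave.
Eve is a knight.
Uma is a knight.

Verification:
- Olivia (knave) says "Uma and I are the same type" - this is FALSE (a lie) because Olivia is a knave and Uma is a knight.
- Eve (knight) says "Either Eve or Olivia is a knight, but not both" - this is TRUE because Eve is a knight and Olivia is a knave.
- Uma (knight) says "Either Olivia or Eve is a knight, but not both" - this is TRUE because Olivia is a knave and Eve is a knight.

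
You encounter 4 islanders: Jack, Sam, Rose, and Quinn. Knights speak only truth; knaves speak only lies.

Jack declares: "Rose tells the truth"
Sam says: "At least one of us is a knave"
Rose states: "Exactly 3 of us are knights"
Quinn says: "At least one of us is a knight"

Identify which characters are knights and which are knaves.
Jack is a knave.
Sam is a knight.
Rose is a knave.
Quinn is a knight.

Verification:
- Jack (knave) says "Rose tells the truth" - this is FALSE (a lie) because Rose is a knave.
- Sam (knight) says "At least one of us is a knave" - this is TRUE because Jack and Rose are knaves.
- Rose (knave) says "Exactly 3 of us are knights" - this is FALSE (a lie) because there are 2 knights.
- Quinn (knight) says "At least one of us is a knight" - this is TRUE because Sam and Quinn are knights.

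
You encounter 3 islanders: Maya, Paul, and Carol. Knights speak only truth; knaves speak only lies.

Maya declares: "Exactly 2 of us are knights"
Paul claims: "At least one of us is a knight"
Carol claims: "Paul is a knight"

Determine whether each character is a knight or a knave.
Maya is a knave.
Paul is a knave.
Carol is a knave.

Verification:
- Maya (knave) says "Exactly 2 of us are knights" - this is FALSE (a lie) because there are 0 knights.
- Paul (knave) says "At least one of us is a knight" - this is FALSE (a lie) because no one is a knight.
- Carol (knave) says "Paul is a knight" - this is FALSE (a lie) because Paul is a knave.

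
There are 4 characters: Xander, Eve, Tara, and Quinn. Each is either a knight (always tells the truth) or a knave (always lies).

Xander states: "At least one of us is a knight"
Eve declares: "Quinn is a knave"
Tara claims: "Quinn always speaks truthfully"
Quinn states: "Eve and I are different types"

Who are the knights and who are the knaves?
Xander is a knight.
Eve is a knave.
Tara is a knight.
Quinn is a knight.

Verification:
- Xander (knight) says "At least one of us is a knight" - this is TRUE because Xander, Tara, and Quinn are knights.
- Eve (knave) says "Quinn is a knave" - this is FALSE (a lie) because Quinn is a knight.
- Tara (knight) says "Quinn always speaks truthfully" - this is TRUE because Quinn is a knight.
- Quinn (knight) says "Eve and I are different types" - this is TRUE because Quinn is a knight and Eve is a knave.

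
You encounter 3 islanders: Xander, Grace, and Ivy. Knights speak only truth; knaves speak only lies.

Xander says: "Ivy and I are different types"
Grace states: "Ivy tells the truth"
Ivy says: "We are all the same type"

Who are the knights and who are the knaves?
Xander is a knight.
Grace is a knave.
Ivy is a knave.

Verification:
- Xander (knight) says "Ivy and I are different types" - this is TRUE because Xander is a knight and Ivy is a knave.
- Grace (knave) says "Ivy tells the truth" - this is FALSE (a lie) because Ivy is a knave.
- Ivy (knave) says "We are all the same type" - this is FALSE (a lie) because Xander is a knight and Grace and Ivy are knaves.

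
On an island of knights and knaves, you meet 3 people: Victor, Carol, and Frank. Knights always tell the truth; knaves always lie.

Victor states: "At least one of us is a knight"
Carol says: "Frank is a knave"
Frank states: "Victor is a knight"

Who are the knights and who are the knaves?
Victor is a knight.
Carol is a knave.
Frank is a knight.

Verification:
- Victor (knight) says "At least one of us is a knight" - this is TRUE because Victor and Frank are knights.
- Carol (knave) says "Frank is a knave" - this is FALSE (a lie) because Frank is a knight.
- Frank (knight) says "Victor is a knight" - this is TRUE because Victor is a knight.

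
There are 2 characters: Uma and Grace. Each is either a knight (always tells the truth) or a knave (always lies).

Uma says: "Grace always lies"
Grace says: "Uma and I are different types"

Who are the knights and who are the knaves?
Uma is a knave.
Grace is a knight.

Verification:
- Uma (knave) says "Grace always lies" - this is FALSE (a lie) because Grace is a knight.
- Grace (knight) says "Uma and I are different types" - this is TRUE because Grace is a knight and Uma is a knave.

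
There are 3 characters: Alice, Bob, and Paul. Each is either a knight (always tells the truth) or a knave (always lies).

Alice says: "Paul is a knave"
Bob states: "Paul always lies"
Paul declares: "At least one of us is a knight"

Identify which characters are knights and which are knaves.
Alice is a knave.
Bob is a knave.
Paul is a knight.

Verification:
- Alice (knave) says "Paul is a knave" - this is FALSE (a lie) because Paul is a knight.
- Bob (knave) says "Paul always lies" - this is FALSE (a lie) because Paul is a knight.
- Paul (knight) says "At least one of us is a knight" - this is TRUE because Paul is a knight.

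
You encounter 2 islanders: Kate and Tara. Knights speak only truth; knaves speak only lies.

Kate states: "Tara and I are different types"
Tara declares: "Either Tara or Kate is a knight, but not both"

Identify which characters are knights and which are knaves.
Kate is a knave.
Tara is a knave.

Verification:
- Kate (knave) says "Tara and I are different types" - this is FALSE (a lie) because Kate is a knave and Tara is a knave.
- Tara (knave) says "Either Tara or Kate is a knight, but not both" - this is FALSE (a lie) because Tara is a knave and Kate is a knave.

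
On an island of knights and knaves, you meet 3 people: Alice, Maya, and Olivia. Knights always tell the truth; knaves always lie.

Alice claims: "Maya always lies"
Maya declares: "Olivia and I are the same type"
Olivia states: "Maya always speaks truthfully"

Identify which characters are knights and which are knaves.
Alice is a knave.
Maya is a knight.
Olivia is a knight.

Verification:
- Alice (knave) says "Maya always lies" - this is FALSE (a lie) because Maya is a knight.
- Maya (knight) says "Olivia and I are the same type" - this is TRUE because Maya is a knight and Olivia is a knight.
- Olivia (knight) says "Maya always speaks truthfully" - this is TRUE because Maya is a knight.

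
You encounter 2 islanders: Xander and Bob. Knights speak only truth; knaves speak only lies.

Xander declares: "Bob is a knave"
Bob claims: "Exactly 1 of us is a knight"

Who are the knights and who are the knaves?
Xander is a knave.
Bob is a knight.

Verification:
- Xander (knave) says "Bob is a knave" - this is FALSE (a lie) because Bob is a knight.
- Bob (knight) says "Exactly 1 of us is a knight" - this is TRUE because there are 1 knights.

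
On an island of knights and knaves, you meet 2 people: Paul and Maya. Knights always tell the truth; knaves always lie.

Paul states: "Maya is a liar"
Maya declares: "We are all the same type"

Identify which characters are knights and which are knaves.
Paul is a knight.
Maya is a knave.

Verification:
- Paul (knight) says "Maya is a liar" - this is TRUE because Maya is a knave.
- Maya (knave) says "We are all the same type" - this is FALSE (a lie) because Paul is a knight and Maya is a knave.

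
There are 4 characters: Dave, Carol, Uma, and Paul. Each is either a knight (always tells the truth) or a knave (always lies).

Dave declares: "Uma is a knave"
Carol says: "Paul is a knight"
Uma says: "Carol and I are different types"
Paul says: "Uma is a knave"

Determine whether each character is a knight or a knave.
Dave is a knave.
Carol is a knave.
Uma is a knight.
Paul is a knave.

Verification:
- Dave (knave) says "Uma is a knave" - this is FALSE (a lie) because Uma is a knight.
- Carol (knave) says "Paul is a knight" - this is FALSE (a lie) because Paul is a knave.
- Uma (knight) says "Carol and I are different types" - this is TRUE because Uma is a knight and Carol is a knave.
- Paul (knave) says "Uma is a knave" - this is FALSE (a lie) because Uma is a knight.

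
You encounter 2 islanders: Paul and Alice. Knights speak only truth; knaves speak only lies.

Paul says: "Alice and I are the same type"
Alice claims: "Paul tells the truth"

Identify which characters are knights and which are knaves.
Paul is a knight.
Alice is a knight.

Verification:
- Paul (knight) says "Alice and I are the same type" - this is TRUE because Paul is a knight and Alice is a knight.
- Alice (knight) says "Paul tells the truth" - this is TRUE because Paul is a knight.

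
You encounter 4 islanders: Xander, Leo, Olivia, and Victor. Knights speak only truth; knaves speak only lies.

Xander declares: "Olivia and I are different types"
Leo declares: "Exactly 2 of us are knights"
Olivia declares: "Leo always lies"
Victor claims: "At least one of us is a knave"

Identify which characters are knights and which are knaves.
Xander is a knave.
Leo is a knight.
Olivia is a knave.
Victor is a knight.

Verification:
- Xander (knave) says "Olivia and I are different types" - this is FALSE (a lie) because Xander is a knave and Olivia is a knave.
- Leo (knight) says "Exactly 2 of us are knights" - this is TRUE because there are 2 knights.
- Olivia (knave) says "Leo always lies" - this is FALSE (a lie) because Leo is a knight.
- Victor (knight) says "At least one of us is a knave" - this is TRUE because Xander and Olivia are knaves.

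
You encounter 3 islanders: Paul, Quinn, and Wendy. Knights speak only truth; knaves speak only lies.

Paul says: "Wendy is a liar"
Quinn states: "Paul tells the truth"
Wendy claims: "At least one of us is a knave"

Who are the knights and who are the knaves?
Paul is a knave.
Quinn is a knave.
Wendy is a knight.

Verification:
- Paul (knave) says "Wendy is a liar" - this is FALSE (a lie) because Wendy is a knight.
- Quinn (knave) says "Paul tells the truth" - this is FALSE (a lie) because Paul is a knave.
- Wendy (knight) says "At least one of us is a knave" - this is TRUE because Paul and Quinn are knaves.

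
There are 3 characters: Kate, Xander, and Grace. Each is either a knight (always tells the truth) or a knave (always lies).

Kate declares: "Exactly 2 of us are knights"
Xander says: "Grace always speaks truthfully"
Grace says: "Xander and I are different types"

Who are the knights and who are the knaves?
Kate is a knave.
Xander is a knave.
Grace is a knave.

Verification:
- Kate (knave) says "Exactly 2 of us are knights" - this is FALSE (a lie) because there are 0 knights.
- Xander (knave) says "Grace always speaks truthfully" - this is FALSE (a lie) because Grace is a knave.
- Grace (knave) says "Xander and I are different types" - this is FALSE (a lie) because Grace is a knave and Xander is a knave.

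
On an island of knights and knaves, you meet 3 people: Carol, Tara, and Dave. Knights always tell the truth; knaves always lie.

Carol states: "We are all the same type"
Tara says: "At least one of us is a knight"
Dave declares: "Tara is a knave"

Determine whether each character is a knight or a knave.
Carol is a knave.
Tara is a knight.
Dave is a knave.

Verification:
- Carol (knave) says "We are all the same type" - this is FALSE (a lie) because Tara is a knight and Carol and Dave are knaves.
- Tara (knight) says "At least one of us is a knight" - this is TRUE because Tara is a knight.
- Dave (knave) says "Tara is a knave" - this is FALSE (a lie) because Tara is a knight.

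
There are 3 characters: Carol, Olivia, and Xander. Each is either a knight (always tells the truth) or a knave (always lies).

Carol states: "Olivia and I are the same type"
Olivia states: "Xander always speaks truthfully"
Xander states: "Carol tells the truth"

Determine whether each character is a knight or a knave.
Carol is a knight.
Olivia is a knight.
Xander is a knight.

Verification:
- Carol (knight) says "Olivia and I are the same type" - this is TRUE because Carol is a knight and Olivia is a knight.
- Olivia (knight) says "Xander always speaks truthfully" - this is TRUE because Xander is a knight.
- Xander (knight) says "Carol tells the truth" - this is TRUE because Carol is a knight.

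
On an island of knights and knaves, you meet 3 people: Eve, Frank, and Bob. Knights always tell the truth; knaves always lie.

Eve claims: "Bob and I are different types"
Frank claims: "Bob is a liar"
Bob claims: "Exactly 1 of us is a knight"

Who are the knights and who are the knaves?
Eve is a knight.
Frank is a knight.
Bob is a knave.

Verification:
- Eve (knight) says "Bob and I are different types" - this is TRUE because Eve is a knight and Bob is a knave.
- Frank (knight) says "Bob is a liar" - this is TRUE because Bob is a knave.
- Bob (knave) says "Exactly 1 of us is a knight" - this is FALSE (a lie) because there are 2 knights.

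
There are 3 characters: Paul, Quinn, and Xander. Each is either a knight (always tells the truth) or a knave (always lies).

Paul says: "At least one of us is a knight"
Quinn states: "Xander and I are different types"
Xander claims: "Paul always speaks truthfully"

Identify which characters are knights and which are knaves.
Paul is a knave.
Quinn is a knave.
Xander is a knave.

Verification:
- Paul (knave) says "At least one of us is a knight" - this is FALSE (a lie) because no one is a knight.
- Quinn (knave) says "Xander and I are different types" - this is FALSE (a lie) because Quinn is a knave and Xander is a knave.
- Xander (knave) says "Paul always speaks truthfully" - this is FALSE (a lie) because Paul is a knave.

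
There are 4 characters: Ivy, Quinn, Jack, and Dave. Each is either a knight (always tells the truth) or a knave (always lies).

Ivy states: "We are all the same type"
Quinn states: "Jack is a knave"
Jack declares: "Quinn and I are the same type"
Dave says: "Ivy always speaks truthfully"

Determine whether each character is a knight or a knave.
Ivy is a knave.
Quinn is a knight.
Jack is a knave.
Dave is a knave.

Verification:
- Ivy (knave) says "We are all the same type" - this is FALSE (a lie) because Quinn is a knight and Ivy, Jack, and Dave are knaves.
- Quinn (knight) says "Jack is a knave" - this is TRUE because Jack is a knave.
- Jack (knave) says "Quinn and I are the same type" - this is FALSE (a lie) because Jack is a knave and Quinn is a knight.
- Dave (knave) says "Ivy always speaks truthfully" - this is FALSE (a lie) because Ivy is a knave.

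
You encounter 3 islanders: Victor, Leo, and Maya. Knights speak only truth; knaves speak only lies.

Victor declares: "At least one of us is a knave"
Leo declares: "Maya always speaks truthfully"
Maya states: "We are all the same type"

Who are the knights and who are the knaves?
Victor is a knight.
Leo is a knave.
Maya is a knave.

Verification:
- Victor (knight) says "At least one of us is a knave" - this is TRUE because Leo and Maya are knaves.
- Leo (knave) says "Maya always speaks truthfully" - this is FALSE (a lie) because Maya is a knave.
- Maya (knave) says "We are all the same type" - this is FALSE (a lie) because Victor is a knight and Leo and Maya are knaves.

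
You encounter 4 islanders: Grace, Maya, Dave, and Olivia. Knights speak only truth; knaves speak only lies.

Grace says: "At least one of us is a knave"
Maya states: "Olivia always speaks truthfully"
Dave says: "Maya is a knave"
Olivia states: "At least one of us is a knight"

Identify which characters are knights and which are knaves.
Grace is a knight.
Maya is a knight.
Dave is a knave.
Olivia is a knight.

Verification:
- Grace (knight) says "At least one of us is a knave" - this is TRUE because Dave is a knave.
- Maya (knight) says "Olivia always speaks truthfully" - this is TRUE because Olivia is a knight.
- Dave (knave) says "Maya is a knave" - this is FALSE (a lie) because Maya is a knight.
- Olivia (knight) says "At least one of us is a knight" - this is TRUE because Grace, Maya, and Olivia are knights.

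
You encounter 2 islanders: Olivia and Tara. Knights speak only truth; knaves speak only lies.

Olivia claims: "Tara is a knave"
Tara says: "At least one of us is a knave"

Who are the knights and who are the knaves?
Olivia is a knave.
Tara is a knight.

Verification:
- Olivia (knave) says "Tara is a knave" - this is FALSE (a lie) because Tara is a knight.
- Tara (knight) says "At least one of us is a knave" - this is TRUE because Olivia is a knave.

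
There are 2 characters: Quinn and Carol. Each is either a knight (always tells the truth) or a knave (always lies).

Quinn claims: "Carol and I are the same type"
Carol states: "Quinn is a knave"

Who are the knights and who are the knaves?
Quinn is a knave.
Carol is a knight.

Verification:
- Quinn (knave) says "Carol and I are the same type" - this is FALSE (a lie) because Quinn is a knave and Carol is a knight.
- Carol (knight) says "Quinn is a knave" - this is TRUE because Quinn is a knave.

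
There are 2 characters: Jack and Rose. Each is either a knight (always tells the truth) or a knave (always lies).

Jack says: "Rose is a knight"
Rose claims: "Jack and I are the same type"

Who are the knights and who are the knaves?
Jack is a knight.
Rose is a knight.

Verification:
- Jack (knight) says "Rose is a knight" - this is TRUE because Rose is a knight.
- Rose (knight) says "Jack and I are the same type" - this is TRUE because Rose is a knight and Jack is a knight.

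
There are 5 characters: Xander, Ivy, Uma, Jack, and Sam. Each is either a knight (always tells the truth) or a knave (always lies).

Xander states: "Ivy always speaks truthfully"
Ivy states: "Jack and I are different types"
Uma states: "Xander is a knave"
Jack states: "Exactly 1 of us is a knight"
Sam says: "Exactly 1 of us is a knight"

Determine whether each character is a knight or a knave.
Xander is a knight.
Ivy is a knight.
Uma is a knave.
Jack is a knave.
Sam is a knave.

Verification:
- Xander (knight) says "Ivy always speaks truthfully" - this is TRUE because Ivy is a knight.
- Ivy (knight) says "Jack and I are different types" - this is TRUE because Ivy is a knight and Jack is a knave.
- Uma (knave) says "Xander is a knave" - this is FALSE (a lie) because Xander is a knight.
- Jack (knave) says "Exactly 1 of us is a knight" - this is FALSE (a lie) because there are 2 knights.
- Sam (knave) says "Exactly 1 of us is a knight" - this is FALSE (a lie) because there are 2 knights.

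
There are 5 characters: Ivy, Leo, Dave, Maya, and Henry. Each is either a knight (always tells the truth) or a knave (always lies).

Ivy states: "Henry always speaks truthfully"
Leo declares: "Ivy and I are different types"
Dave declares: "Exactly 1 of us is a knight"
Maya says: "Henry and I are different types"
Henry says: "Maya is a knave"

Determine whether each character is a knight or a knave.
Ivy is a knave.
Leo is a knight.
Dave is a knave.
Maya is a knight.
Henry is a knave.

Verification:
- Ivy (knave) says "Henry always speaks truthfully" - this is FALSE (a lie) because Henry is a knave.
- Leo (knight) says "Ivy and I are different types" - this is TRUE because Leo is a knight and Ivy is a knave.
- Dave (knave) says "Exactly 1 of us is a knight" - this is FALSE (a lie) because there are 2 knights.
- Maya (knight) says "Henry and I are different types" - this is TRUE because Maya is a knight and Henry is a knave.
- Henry (knave) says "Maya is a knave" - this is FALSE (a lie) because Maya is a knight.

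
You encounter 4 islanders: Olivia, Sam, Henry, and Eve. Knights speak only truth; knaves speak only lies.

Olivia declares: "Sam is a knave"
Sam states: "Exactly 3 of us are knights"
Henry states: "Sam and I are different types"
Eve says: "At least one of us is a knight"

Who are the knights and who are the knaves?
Olivia is a knight.
Sam is a knave.
Henry is a knave.
Eve is a knight.

Verification:
- Olivia (knight) says "Sam is a knave" - this is TRUE because Sam is a knave.
- Sam (knave) says "Exactly 3 of us are knights" - this is FALSE (a lie) because there are 2 knights.
- Henry (knave) says "Sam and I are different types" - this is FALSE (a lie) because Henry is a knave and Sam is a knave.
- Eve (knight) says "At least one of us is a knight" - this is TRUE because Olivia and Eve are knights.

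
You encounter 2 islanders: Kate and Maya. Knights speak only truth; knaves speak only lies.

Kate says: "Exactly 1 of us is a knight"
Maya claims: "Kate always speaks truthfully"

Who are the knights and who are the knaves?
Kate is a knave.
Maya is a knave.

Verification:
- Kate (knave) says "Exactly 1 of us is a knight" - this is FALSE (a lie) because there are 0 knights.
- Maya (knave) says "Kate always speaks truthfully" - this is FALSE (a lie) because Kate is a knave.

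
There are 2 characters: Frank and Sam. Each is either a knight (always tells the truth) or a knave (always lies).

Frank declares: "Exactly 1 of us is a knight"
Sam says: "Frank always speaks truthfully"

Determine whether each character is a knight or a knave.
Frank is a knave.
Sam is a knave.

Verification:
- Frank (knave) says "Exactly 1 of us is a knight" - this is FALSE (a lie) because there are 0 knights.
- Sam (knave) says "Frank always speaks truthfully" - this is FALSE (a lie) because Frank is a knave.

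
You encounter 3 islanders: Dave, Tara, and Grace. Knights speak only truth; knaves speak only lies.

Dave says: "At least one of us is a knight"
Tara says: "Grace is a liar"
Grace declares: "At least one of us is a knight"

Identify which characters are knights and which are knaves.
Dave is a knight.
Tara is a knave.
Grace is a knight.

Verification:
- Dave (knight) says "At least one of us is a knight" - this is TRUE because Dave and Grace are knights.
- Tara (knave) says "Grace is a liar" - this is FALSE (a lie) because Grace is a knight.
- Grace (knight) says "At least one of us is a knight" - this is TRUE because Dave and Grace are knights.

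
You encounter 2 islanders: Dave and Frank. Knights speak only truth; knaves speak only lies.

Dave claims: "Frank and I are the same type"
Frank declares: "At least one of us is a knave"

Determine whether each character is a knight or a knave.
Dave is a knave.
Frank is a knight.

Verification:
- Dave (knave) says "Frank and I are the same type" - this is FALSE (a lie) because Dave is a knave and Frank is a knight.
- Frank (knight) says "At least one of us is a knave" - this is TRUE because Dave is a knave.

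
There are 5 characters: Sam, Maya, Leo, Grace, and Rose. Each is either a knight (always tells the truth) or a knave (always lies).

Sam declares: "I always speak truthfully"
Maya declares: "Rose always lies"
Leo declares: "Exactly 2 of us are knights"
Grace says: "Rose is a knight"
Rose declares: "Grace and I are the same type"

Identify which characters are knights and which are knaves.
Sam is a knight.
Maya is a knave.
Leo is a knave.
Grace is a knight.
Rose is a knight.

Verification:
- Sam (knight) says "I always speak truthfully" - this is TRUE because Sam is a knight.
- Maya (knave) says "Rose always lies" - this is FALSE (a lie) because Rose is a knight.
- Leo (knave) says "Exactly 2 of us are knights" - this is FALSE (a lie) because there are 3 knights.
- Grace (knight) says "Rose is a knight" - this is TRUE because Rose is a knight.
- Rose (knight) says "Grace and I are the same type" - this is TRUE because Rose is a knight and Grace is a knight.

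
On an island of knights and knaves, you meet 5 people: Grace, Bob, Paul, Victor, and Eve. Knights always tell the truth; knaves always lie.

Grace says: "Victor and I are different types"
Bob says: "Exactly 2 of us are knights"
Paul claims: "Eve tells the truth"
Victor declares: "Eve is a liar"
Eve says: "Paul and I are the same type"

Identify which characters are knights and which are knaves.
Grace is a knight.
Bob is a knave.
Paul is a knight.
Victor is a knave.
Eve is a knight.

Verification:
- Grace (knight) says "Victor and I are different types" - this is TRUE because Grace is a knight and Victor is a knave.
- Bob (knave) says "Exactly 2 of us are knights" - this is FALSE (a lie) because there are 3 knights.
- Paul (knight) says "Eve tells the truth" - this is TRUE because Eve is a knight.
- Victor (knave) says "Eve is a liar" - this is FALSE (a lie) because Eve is a knight.
- Eve (knight) says "Paul and I are the same type" - this is TRUE because Eve is a knight and Paul is a knight.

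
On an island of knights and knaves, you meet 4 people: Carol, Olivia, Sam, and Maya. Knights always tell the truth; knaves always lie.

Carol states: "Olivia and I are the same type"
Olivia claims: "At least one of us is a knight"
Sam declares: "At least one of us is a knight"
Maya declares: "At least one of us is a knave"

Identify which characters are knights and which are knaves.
Carol is a knave.
Olivia is a knight.
Sam is a knight.
Maya is a knight.

Verification:
- Carol (knave) says "Olivia and I are the same type" - this is FALSE (a lie) because Carol is a knave and Olivia is a knight.
- Olivia (knight) says "At least one of us is a knight" - this is TRUE because Olivia, Sam, and Maya are knights.
- Sam (knight) says "At least one of us is a knight" - this is TRUE because Olivia, Sam, and Maya are knights.
- Maya (knight) says "At least one of us is a knave" - this is TRUE because Carol is a knave.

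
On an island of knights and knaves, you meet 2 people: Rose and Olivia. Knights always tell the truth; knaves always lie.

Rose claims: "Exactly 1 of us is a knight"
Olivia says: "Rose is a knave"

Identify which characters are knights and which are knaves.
Rose is a knight.
Olivia is a knave.

Verification:
- Rose (knight) says "Exactly 1 of us is a knight" - this is TRUE because there are 1 knights.
- Olivia (knave) says "Rose is a knave" - this is FALSE (a lie) because Rose is a knight.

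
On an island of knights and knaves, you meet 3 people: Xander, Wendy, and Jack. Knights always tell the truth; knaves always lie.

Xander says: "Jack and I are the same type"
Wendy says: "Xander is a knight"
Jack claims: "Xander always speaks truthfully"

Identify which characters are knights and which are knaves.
Xander is a knight.
Wendy is a knight.
Jack is a knight.

Verification:
- Xander (knight) says "Jack and I are the same type" - this is TRUE because Xander is a knight and Jack is a knight.
- Wendy (knight) says "Xander is a knight" - this is TRUE because Xander is a knight.
- Jack (knight) says "Xander always speaks truthfully" - this is TRUE because Xander is a knight.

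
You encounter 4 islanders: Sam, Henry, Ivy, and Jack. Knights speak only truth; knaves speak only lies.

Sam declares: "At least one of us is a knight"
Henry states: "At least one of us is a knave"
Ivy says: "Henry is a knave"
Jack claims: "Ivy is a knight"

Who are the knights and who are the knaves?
Sam is a knight.
Henry is a knight.
Ivy is a knave.
Jack is a knave.

Verification:
- Sam (knight) says "At least one of us is a knight" - this is TRUE because Sam and Henry are knights.
- Henry (knight) says "At least one of us is a knave" - this is TRUE because Ivy and Jack are knaves.
- Ivy (knave) says "Henry is a knave" - this is FALSE (a lie) because Henry is a knight.
- Jack (knave) says "Ivy is a knight" - this is FALSE (a lie) because Ivy is a knave.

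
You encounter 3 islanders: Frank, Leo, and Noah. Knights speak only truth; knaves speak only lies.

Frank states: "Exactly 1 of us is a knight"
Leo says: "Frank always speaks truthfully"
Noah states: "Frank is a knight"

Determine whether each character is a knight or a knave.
Frank is a knave.
Leo is a knave.
Noah is a knave.

Verification:
- Frank (knave) says "Exactly 1 of us is a knight" - this is FALSE (a lie) because there are 0 knights.
- Leo (knave) says "Frank always speaks truthfully" - this is FALSE (a lie) because Frank is a knave.
- Noah (knave) says "Frank is a knight" - this is FALSE (a lie) because Frank is a knave.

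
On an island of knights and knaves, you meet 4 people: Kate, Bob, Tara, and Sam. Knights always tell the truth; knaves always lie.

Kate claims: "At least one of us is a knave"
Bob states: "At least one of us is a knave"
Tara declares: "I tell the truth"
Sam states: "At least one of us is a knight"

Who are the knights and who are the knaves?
Kate is a knight.
Bob is a knight.
Tara is a knave.
Sam is a knight.

Verification:
- Kate (knight) says "At least one of us is a knave" - this is TRUE because Tara is a knave.
- Bob (knight) says "At least one of us is a knave" - this is TRUE because Tara is a knave.
- Tara (knave) says "I tell the truth" - this is FALSE (a lie) because Tara is a knave.
- Sam (knight) says "At least one of us is a knight" - this is TRUE because Kate, Bob, and Sam are knights.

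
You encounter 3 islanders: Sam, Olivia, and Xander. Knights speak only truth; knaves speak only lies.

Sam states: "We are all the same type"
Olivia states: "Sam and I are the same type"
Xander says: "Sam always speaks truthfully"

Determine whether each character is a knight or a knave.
Sam is a knight.
Olivia is a knight.
Xander is a knight.

Verification:
- Sam (knight) says "We are all the same type" - this is TRUE because Sam, Olivia, and Xander are knights.
- Olivia (knight) says "Sam and I are the same type" - this is TRUE because Olivia is a knight and Sam is a knight.
- Xander (knight) says "Sam always speaks truthfully" - this is TRUE because Sam is a knight.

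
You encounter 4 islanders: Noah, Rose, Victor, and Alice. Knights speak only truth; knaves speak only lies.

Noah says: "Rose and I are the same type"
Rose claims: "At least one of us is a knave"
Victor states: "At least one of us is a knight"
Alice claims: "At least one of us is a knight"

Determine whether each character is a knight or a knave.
Noah is a knave.
Rose is a knight.
Victor is a knight.
Alice is a knight.

Verification:
- Noah (knave) says "Rose and I are the same type" - this is FALSE (a lie) because Noah is a knave and Rose is a knight.
- Rose (knight) says "At least one of us is a knave" - this is TRUE because Noah is a knave.
- Victor (knight) says "At least one of us is a knight" - this is TRUE because Rose, Victor, and Alice are knights.
- Alice (knight) says "At least one of us is a knight" - this is TRUE because Rose, Victor, and Alice are knights.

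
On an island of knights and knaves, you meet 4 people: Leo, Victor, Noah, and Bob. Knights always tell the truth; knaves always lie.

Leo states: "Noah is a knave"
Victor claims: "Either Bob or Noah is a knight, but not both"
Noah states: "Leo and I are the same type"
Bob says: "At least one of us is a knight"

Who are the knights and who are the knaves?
Leo is a knight.
Victor is a knight.
Noah is a knave.
Bob is a knight.

Verification:
- Leo (knight) says "Noah is a knave" - this is TRUE because Noah is a knave.
- Victor (knight) says "Either Bob or Noah is a knight, but not both" - this is TRUE because Bob is a knight and Noah is a knave.
- Noah (knave) says "Leo and I are the same type" - this is FALSE (a lie) because Noah is a knave and Leo is a knight.
- Bob (knight) says "At least one of us is a knight" - this is TRUE because Leo, Victor, and Bob are knights.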